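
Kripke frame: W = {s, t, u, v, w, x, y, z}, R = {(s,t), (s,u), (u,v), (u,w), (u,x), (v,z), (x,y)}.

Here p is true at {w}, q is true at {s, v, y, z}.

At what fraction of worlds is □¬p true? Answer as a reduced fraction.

s: successors {t, u}; ¬p there: t:T, u:T. ✓
t: no successors, so □¬p holds vacuously. ✓
u: successors {v, w, x}; ¬p there: v:T, w:F, x:T. ✗
v: successors {z}; ¬p there: z:T. ✓
w: no successors, so □¬p holds vacuously. ✓
x: successors {y}; ¬p there: y:T. ✓
y: no successors, so □¬p holds vacuously. ✓
z: no successors, so □¬p holds vacuously. ✓
That's 7 of 8 worlds, so 7/8.

7/8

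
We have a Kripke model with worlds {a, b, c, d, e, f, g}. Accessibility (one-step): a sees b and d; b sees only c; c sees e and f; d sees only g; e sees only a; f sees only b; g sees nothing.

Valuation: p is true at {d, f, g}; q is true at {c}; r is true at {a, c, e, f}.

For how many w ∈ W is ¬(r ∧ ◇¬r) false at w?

a: r ∧ ◇¬r is T. ✗
b: r ∧ ◇¬r is F. ✓
c: r ∧ ◇¬r is F. ✓
d: r ∧ ◇¬r is F. ✓
e: r ∧ ◇¬r is F. ✓
f: r ∧ ◇¬r is T. ✗
g: r ∧ ◇¬r is F. ✓
Satisfying worlds: {b, c, d, e, g}.
So ¬(r ∧ ◇¬r) fails at the other 2 worlds.

2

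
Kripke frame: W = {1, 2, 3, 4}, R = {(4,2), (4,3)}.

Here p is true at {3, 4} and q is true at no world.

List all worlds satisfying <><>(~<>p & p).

1: no successors, so <><>(~<>p & p) fails. ✗
2: no successors, so <><>(~<>p & p) fails. ✗
3: no successors, so <><>(~<>p & p) fails. ✗
4: successors {2, 3}; <>(~<>p & p) there: 2:F, 3:F. ✗

∅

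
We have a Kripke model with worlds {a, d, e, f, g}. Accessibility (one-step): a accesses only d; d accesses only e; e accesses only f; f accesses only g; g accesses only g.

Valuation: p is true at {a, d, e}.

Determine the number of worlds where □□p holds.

a: successors {d}; □p there: d:T. ✓
d: successors {e}; □p there: e:F. ✗
e: successors {f}; □p there: f:F. ✗
f: successors {g}; □p there: g:F. ✗
g: successors {g}; □p there: g:F. ✗
Satisfying worlds: {a}.

1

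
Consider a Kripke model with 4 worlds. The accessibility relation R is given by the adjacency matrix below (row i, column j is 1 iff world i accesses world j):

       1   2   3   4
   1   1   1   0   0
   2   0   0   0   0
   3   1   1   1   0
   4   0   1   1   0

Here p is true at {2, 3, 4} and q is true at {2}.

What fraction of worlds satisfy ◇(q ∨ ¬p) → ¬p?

1: ◇(q ∨ ¬p) is T, ¬p is T. ✓
2: ◇(q ∨ ¬p) is F, ¬p is F. ✓
3: ◇(q ∨ ¬p) is T, ¬p is F. ✗
4: ◇(q ∨ ¬p) is T, ¬p is F. ✗
That's 2 of 4 worlds, so 2/4 = 1/2.

1/2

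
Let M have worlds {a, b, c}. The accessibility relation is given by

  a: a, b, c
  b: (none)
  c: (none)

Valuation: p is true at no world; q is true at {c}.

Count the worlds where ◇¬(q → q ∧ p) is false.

2

a: successors {a, b, c}; ¬(q → q ∧ p) there: a:F, b:F, c:T. ✓
b: no successors, so ◇¬(q → q ∧ p) fails. ✗
c: no successors, so ◇¬(q → q ∧ p) fails. ✗
Satisfying worlds: {a}.
So ◇¬(q → q ∧ p) fails at the other 2 worlds.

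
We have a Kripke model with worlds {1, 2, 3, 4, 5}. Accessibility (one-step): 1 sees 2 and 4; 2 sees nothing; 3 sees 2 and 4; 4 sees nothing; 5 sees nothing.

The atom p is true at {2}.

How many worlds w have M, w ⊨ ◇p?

1: successors {2, 4}; p there: 2:T, 4:F. ✓
2: no successors, so ◇p fails. ✗
3: successors {2, 4}; p there: 2:T, 4:F. ✓
4: no successors, so ◇p fails. ✗
5: no successors, so ◇p fails. ✗
Satisfying worlds: {1, 3}.

2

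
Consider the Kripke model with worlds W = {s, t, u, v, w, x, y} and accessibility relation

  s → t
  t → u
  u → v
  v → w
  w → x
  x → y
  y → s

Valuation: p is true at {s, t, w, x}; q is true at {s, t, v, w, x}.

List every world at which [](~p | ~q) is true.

{t, u, x}

s: successors {t}; ~p | ~q there: t:F. ✗
t: successors {u}; ~p | ~q there: u:T. ✓
u: successors {v}; ~p | ~q there: v:T. ✓
v: successors {w}; ~p | ~q there: w:F. ✗
w: successors {x}; ~p | ~q there: x:F. ✗
x: successors {y}; ~p | ~q there: y:T. ✓
y: successors {s}; ~p | ~q there: s:F. ✗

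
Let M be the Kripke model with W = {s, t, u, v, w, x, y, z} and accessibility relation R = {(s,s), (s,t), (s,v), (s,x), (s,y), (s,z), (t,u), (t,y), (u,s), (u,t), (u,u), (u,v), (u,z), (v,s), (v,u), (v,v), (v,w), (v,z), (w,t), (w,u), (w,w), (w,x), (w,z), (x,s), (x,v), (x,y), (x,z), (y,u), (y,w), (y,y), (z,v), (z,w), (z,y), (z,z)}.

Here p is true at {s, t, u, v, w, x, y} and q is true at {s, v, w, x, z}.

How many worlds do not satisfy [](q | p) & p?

1

s: [](q | p) is T, p is T. ✓
t: [](q | p) is T, p is T. ✓
u: [](q | p) is T, p is T. ✓
v: [](q | p) is T, p is T. ✓
w: [](q | p) is T, p is T. ✓
x: [](q | p) is T, p is T. ✓
y: [](q | p) is T, p is T. ✓
z: [](q | p) is T, p is F. ✗
Satisfying worlds: {s, t, u, v, w, x, y}.
So [](q | p) & p fails at the other 1 world.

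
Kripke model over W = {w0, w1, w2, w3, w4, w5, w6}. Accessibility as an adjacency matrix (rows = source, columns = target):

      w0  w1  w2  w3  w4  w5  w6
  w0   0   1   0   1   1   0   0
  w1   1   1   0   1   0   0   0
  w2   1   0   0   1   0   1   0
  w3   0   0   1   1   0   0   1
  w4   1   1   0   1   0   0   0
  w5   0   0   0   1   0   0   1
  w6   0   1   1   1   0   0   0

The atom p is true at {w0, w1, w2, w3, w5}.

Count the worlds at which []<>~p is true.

1

w0: successors {w1, w3, w4}; <>~p there: w1:F, w3:T, w4:F. ✗
w1: successors {w0, w1, w3}; <>~p there: w0:T, w1:F, w3:T. ✗
w2: successors {w0, w3, w5}; <>~p there: w0:T, w3:T, w5:T. ✓
w3: successors {w2, w3, w6}; <>~p there: w2:F, w3:T, w6:F. ✗
w4: successors {w0, w1, w3}; <>~p there: w0:T, w1:F, w3:T. ✗
w5: successors {w3, w6}; <>~p there: w3:T, w6:F. ✗
w6: successors {w1, w2, w3}; <>~p there: w1:F, w2:F, w3:T. ✗
Satisfying worlds: {w2}.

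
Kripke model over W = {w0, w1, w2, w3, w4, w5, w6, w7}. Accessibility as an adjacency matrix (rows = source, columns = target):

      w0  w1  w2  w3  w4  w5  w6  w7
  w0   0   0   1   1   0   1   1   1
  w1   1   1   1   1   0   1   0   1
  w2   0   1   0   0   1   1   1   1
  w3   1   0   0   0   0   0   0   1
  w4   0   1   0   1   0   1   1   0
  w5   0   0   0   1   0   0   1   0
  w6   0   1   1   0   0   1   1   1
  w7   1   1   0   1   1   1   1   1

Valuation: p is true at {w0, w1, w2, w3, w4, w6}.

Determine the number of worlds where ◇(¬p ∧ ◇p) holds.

7

w0: successors {w2, w3, w5, w6, w7}; ¬p ∧ ◇p there: w2:F, w3:F, w5:T, w6:F, w7:T. ✓
w1: successors {w0, w1, w2, w3, w5, w7}; ¬p ∧ ◇p there: w0:F, w1:F, w2:F, w3:F, w5:T, w7:T. ✓
w2: successors {w1, w4, w5, w6, w7}; ¬p ∧ ◇p there: w1:F, w4:F, w5:T, w6:F, w7:T. ✓
w3: successors {w0, w7}; ¬p ∧ ◇p there: w0:F, w7:T. ✓
w4: successors {w1, w3, w5, w6}; ¬p ∧ ◇p there: w1:F, w3:F, w5:T, w6:F. ✓
w5: successors {w3, w6}; ¬p ∧ ◇p there: w3:F, w6:F. ✗
w6: successors {w1, w2, w5, w6, w7}; ¬p ∧ ◇p there: w1:F, w2:F, w5:T, w6:F, w7:T. ✓
w7: successors {w0, w1, w3, w4, w5, w6, w7}; ¬p ∧ ◇p there: w0:F, w1:F, w3:F, w4:F, w5:T, w6:F, w7:T. ✓
Satisfying worlds: {w0, w1, w2, w3, w4, w6, w7}.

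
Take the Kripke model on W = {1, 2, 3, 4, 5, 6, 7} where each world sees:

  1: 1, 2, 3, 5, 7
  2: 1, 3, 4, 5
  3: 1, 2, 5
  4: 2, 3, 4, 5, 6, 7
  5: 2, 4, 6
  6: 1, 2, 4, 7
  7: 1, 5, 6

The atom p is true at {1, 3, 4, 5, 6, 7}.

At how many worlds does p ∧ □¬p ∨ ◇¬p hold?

1: p ∧ □¬p is F, ◇¬p is T. ✓
2: p ∧ □¬p is F, ◇¬p is F. ✗
3: p ∧ □¬p is F, ◇¬p is T. ✓
4: p ∧ □¬p is F, ◇¬p is T. ✓
5: p ∧ □¬p is F, ◇¬p is T. ✓
6: p ∧ □¬p is F, ◇¬p is T. ✓
7: p ∧ □¬p is F, ◇¬p is F. ✗
Satisfying worlds: {1, 3, 4, 5, 6}.

5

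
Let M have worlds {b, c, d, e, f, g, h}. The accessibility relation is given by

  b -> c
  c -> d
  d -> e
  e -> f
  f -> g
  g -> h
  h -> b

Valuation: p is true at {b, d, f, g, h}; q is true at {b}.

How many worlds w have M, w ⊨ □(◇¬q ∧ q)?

1

b: successors {c}; ◇¬q ∧ q there: c:F. ✗
c: successors {d}; ◇¬q ∧ q there: d:F. ✗
d: successors {e}; ◇¬q ∧ q there: e:F. ✗
e: successors {f}; ◇¬q ∧ q there: f:F. ✗
f: successors {g}; ◇¬q ∧ q there: g:F. ✗
g: successors {h}; ◇¬q ∧ q there: h:F. ✗
h: successors {b}; ◇¬q ∧ q there: b:T. ✓
Satisfying worlds: {h}.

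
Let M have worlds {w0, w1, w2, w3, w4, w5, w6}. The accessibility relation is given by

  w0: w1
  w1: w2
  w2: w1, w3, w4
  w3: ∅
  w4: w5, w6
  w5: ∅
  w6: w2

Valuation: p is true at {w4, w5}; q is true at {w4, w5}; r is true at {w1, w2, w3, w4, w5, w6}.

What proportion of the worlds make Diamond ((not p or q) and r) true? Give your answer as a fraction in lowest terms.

5/7

w0: successors {w1}; (not p or q) and r there: w1:T. ✓
w1: successors {w2}; (not p or q) and r there: w2:T. ✓
w2: successors {w1, w3, w4}; (not p or q) and r there: w1:T, w3:T, w4:T. ✓
w3: no successors, so Diamond ((not p or q) and r) fails. ✗
w4: successors {w5, w6}; (not p or q) and r there: w5:T, w6:T. ✓
w5: no successors, so Diamond ((not p or q) and r) fails. ✗
w6: successors {w2}; (not p or q) and r there: w2:T. ✓
That's 5 of 7 worlds, so 5/7.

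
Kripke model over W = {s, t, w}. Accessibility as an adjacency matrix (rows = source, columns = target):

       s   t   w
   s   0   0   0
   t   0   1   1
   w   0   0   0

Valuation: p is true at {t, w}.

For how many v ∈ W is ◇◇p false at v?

s: no successors, so ◇◇p fails. ✗
t: successors {t, w}; ◇p there: t:T, w:F. ✓
w: no successors, so ◇◇p fails. ✗
Satisfying worlds: {t}.
So ◇◇p fails at the other 2 worlds.

2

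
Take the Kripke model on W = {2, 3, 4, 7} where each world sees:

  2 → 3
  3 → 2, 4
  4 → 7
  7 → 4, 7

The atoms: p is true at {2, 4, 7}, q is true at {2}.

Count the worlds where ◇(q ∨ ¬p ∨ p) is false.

0

2: successors {3}; q ∨ ¬p ∨ p there: 3:T. ✓
3: successors {2, 4}; q ∨ ¬p ∨ p there: 2:T, 4:T. ✓
4: successors {7}; q ∨ ¬p ∨ p there: 7:T. ✓
7: successors {4, 7}; q ∨ ¬p ∨ p there: 4:T, 7:T. ✓
Satisfying worlds: {2, 3, 4, 7}.
So ◇(q ∨ ¬p ∨ p) fails at the other 0 worlds.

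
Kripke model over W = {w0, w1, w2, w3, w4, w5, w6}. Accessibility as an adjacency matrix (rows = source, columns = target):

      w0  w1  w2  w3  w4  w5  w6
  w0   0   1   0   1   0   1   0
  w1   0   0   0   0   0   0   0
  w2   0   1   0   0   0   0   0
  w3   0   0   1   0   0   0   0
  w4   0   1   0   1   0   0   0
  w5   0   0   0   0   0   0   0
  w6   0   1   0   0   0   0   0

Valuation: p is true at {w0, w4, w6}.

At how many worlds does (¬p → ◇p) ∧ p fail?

4

w0: ¬p → ◇p is T, p is T. ✓
w1: ¬p → ◇p is F, p is F. ✗
w2: ¬p → ◇p is F, p is F. ✗
w3: ¬p → ◇p is F, p is F. ✗
w4: ¬p → ◇p is T, p is T. ✓
w5: ¬p → ◇p is F, p is F. ✗
w6: ¬p → ◇p is T, p is T. ✓
Satisfying worlds: {w0, w4, w6}.
So (¬p → ◇p) ∧ p fails at the other 4 worlds.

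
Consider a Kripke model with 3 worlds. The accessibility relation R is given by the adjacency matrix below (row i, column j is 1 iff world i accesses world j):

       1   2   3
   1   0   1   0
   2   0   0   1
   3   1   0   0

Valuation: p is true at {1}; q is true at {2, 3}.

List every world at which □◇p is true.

1: successors {2}; ◇p there: 2:F. ✗
2: successors {3}; ◇p there: 3:T. ✓
3: successors {1}; ◇p there: 1:F. ✗

{2}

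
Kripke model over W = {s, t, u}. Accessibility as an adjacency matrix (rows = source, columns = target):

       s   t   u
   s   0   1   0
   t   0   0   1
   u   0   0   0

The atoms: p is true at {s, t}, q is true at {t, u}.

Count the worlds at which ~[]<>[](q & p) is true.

s: []<>[](q & p) is T. ✗
t: []<>[](q & p) is F. ✓
u: []<>[](q & p) is T. ✗
Satisfying worlds: {t}.

1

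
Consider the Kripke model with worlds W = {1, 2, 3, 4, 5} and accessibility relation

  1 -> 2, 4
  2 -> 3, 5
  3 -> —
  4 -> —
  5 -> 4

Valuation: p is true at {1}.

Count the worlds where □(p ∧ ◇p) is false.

3

1: successors {2, 4}; p ∧ ◇p there: 2:F, 4:F. ✗
2: successors {3, 5}; p ∧ ◇p there: 3:F, 5:F. ✗
3: no successors, so □(p ∧ ◇p) holds vacuously. ✓
4: no successors, so □(p ∧ ◇p) holds vacuously. ✓
5: successors {4}; p ∧ ◇p there: 4:F. ✗
Satisfying worlds: {3, 4}.
So □(p ∧ ◇p) fails at the other 3 worlds.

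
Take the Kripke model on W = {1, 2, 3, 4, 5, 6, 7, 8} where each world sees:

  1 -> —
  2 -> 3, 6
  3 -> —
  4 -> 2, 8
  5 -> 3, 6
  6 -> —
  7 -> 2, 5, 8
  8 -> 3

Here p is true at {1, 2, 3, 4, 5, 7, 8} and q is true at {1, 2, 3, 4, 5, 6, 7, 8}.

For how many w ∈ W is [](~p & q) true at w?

1: no successors, so [](~p & q) holds vacuously. ✓
2: successors {3, 6}; ~p & q there: 3:F, 6:T. ✗
3: no successors, so [](~p & q) holds vacuously. ✓
4: successors {2, 8}; ~p & q there: 2:F, 8:F. ✗
5: successors {3, 6}; ~p & q there: 3:F, 6:T. ✗
6: no successors, so [](~p & q) holds vacuously. ✓
7: successors {2, 5, 8}; ~p & q there: 2:F, 5:F, 8:F. ✗
8: successors {3}; ~p & q there: 3:F. ✗
Satisfying worlds: {1, 3, 6}.

3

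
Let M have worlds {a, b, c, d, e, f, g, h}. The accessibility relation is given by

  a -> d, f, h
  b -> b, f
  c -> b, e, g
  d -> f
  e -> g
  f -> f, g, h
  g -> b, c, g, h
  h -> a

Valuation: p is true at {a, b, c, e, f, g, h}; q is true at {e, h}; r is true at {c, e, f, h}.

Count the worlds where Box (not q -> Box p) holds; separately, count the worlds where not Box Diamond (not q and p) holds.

For Box (not q -> Box p):
a: successors {d, f, h}; not q -> Box p there: d:T, f:T, h:T. ✓
b: successors {b, f}; not q -> Box p there: b:T, f:T. ✓
c: successors {b, e, g}; not q -> Box p there: b:T, e:T, g:T. ✓
d: successors {f}; not q -> Box p there: f:T. ✓
e: successors {g}; not q -> Box p there: g:T. ✓
f: successors {f, g, h}; not q -> Box p there: f:T, g:T, h:T. ✓
g: successors {b, c, g, h}; not q -> Box p there: b:T, c:T, g:T, h:T. ✓
h: successors {a}; not q -> Box p there: a:F. ✗
— 7 worlds.
For not Box Diamond (not q and p):
a: Box Diamond (not q and p) is T. ✗
b: Box Diamond (not q and p) is T. ✗
c: Box Diamond (not q and p) is T. ✗
d: Box Diamond (not q and p) is T. ✗
e: Box Diamond (not q and p) is T. ✗
f: Box Diamond (not q and p) is T. ✗
g: Box Diamond (not q and p) is T. ✗
h: Box Diamond (not q and p) is T. ✗
— 0 worlds.

7 and 0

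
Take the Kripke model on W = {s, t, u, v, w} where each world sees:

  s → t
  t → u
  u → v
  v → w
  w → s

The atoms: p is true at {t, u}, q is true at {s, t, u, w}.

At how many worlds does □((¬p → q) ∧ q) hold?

s: successors {t}; (¬p → q) ∧ q there: t:T. ✓
t: successors {u}; (¬p → q) ∧ q there: u:T. ✓
u: successors {v}; (¬p → q) ∧ q there: v:F. ✗
v: successors {w}; (¬p → q) ∧ q there: w:T. ✓
w: successors {s}; (¬p → q) ∧ q there: s:T. ✓
Satisfying worlds: {s, t, v, w}.

4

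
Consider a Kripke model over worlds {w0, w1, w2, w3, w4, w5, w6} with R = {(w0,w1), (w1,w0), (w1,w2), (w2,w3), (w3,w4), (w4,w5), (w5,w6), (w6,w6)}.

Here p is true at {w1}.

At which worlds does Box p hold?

{w0}

w0: successors {w1}; p there: w1:T. ✓
w1: successors {w0, w2}; p there: w0:F, w2:F. ✗
w2: successors {w3}; p there: w3:F. ✗
w3: successors {w4}; p there: w4:F. ✗
w4: successors {w5}; p there: w5:F. ✗
w5: successors {w6}; p there: w6:F. ✗
w6: successors {w6}; p there: w6:F. ✗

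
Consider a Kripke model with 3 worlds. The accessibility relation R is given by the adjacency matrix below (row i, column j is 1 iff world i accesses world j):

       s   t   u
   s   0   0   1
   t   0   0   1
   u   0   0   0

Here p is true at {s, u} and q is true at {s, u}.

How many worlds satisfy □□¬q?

3

s: successors {u}; □¬q there: u:T. ✓
t: successors {u}; □¬q there: u:T. ✓
u: no successors, so □□¬q holds vacuously. ✓
Satisfying worlds: {s, t, u}.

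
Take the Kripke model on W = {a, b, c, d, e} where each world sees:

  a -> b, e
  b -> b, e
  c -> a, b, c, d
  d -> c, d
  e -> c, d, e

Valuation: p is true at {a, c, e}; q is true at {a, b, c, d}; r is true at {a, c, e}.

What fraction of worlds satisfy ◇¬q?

3/5

a: successors {b, e}; ¬q there: b:F, e:T. ✓
b: successors {b, e}; ¬q there: b:F, e:T. ✓
c: successors {a, b, c, d}; ¬q there: a:F, b:F, c:F, d:F. ✗
d: successors {c, d}; ¬q there: c:F, d:F. ✗
e: successors {c, d, e}; ¬q there: c:F, d:F, e:T. ✓
That's 3 of 5 worlds, so 3/5.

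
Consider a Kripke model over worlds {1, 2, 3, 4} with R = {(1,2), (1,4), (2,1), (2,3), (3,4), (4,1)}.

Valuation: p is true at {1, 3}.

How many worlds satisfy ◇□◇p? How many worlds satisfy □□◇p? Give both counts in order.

2 and 2

For ◇□◇p:
1: successors {2, 4}; □◇p there: 2:F, 4:F. ✗
2: successors {1, 3}; □◇p there: 1:T, 3:T. ✓
3: successors {4}; □◇p there: 4:F. ✗
4: successors {1}; □◇p there: 1:T. ✓
— 2 worlds.
For □□◇p:
1: successors {2, 4}; □◇p there: 2:F, 4:F. ✗
2: successors {1, 3}; □◇p there: 1:T, 3:T. ✓
3: successors {4}; □◇p there: 4:F. ✗
4: successors {1}; □◇p there: 1:T. ✓
— 2 worlds.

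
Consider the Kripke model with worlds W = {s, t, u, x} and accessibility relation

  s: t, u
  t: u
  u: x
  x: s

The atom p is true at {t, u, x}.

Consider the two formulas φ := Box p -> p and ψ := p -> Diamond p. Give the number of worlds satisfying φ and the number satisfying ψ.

For Box p -> p:
s: Box p is T, p is F. ✗
t: Box p is T, p is T. ✓
u: Box p is T, p is T. ✓
x: Box p is F, p is T. ✓
— 3 worlds.
For p -> Diamond p:
s: p is F, Diamond p is T. ✓
t: p is T, Diamond p is T. ✓
u: p is T, Diamond p is T. ✓
x: p is T, Diamond p is F. ✗
— 3 worlds.

3 and 3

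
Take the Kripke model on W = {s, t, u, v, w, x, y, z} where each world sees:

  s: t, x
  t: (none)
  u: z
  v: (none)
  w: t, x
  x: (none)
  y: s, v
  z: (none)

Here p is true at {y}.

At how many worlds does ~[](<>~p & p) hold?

4

s: [](<>~p & p) is F. ✓
t: [](<>~p & p) is T. ✗
u: [](<>~p & p) is F. ✓
v: [](<>~p & p) is T. ✗
w: [](<>~p & p) is F. ✓
x: [](<>~p & p) is T. ✗
y: [](<>~p & p) is F. ✓
z: [](<>~p & p) is T. ✗
Satisfying worlds: {s, u, w, y}.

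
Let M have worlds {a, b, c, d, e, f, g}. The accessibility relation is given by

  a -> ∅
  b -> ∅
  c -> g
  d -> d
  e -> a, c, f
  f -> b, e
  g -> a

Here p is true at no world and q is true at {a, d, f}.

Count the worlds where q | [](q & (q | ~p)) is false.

a: q is T, [](q & (q | ~p)) is T. ✓
b: q is F, [](q & (q | ~p)) is T. ✓
c: q is F, [](q & (q | ~p)) is F. ✗
d: q is T, [](q & (q | ~p)) is T. ✓
e: q is F, [](q & (q | ~p)) is F. ✗
f: q is T, [](q & (q | ~p)) is F. ✓
g: q is F, [](q & (q | ~p)) is T. ✓
Satisfying worlds: {a, b, d, f, g}.
So q | [](q & (q | ~p)) fails at the other 2 worlds.

2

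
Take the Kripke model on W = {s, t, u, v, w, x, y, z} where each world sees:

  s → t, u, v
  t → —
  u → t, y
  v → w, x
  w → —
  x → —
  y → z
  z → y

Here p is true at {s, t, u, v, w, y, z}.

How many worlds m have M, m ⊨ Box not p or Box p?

7

s: Box not p is F, Box p is T. ✓
t: Box not p is T, Box p is T. ✓
u: Box not p is F, Box p is T. ✓
v: Box not p is F, Box p is F. ✗
w: Box not p is T, Box p is T. ✓
x: Box not p is T, Box p is T. ✓
y: Box not p is F, Box p is T. ✓
z: Box not p is F, Box p is T. ✓
Satisfying worlds: {s, t, u, w, x, y, z}.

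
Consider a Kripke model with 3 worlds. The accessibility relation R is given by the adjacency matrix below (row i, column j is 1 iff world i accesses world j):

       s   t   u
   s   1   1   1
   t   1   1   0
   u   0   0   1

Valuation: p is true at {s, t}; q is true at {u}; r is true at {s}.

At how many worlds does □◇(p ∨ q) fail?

0

s: successors {s, t, u}; ◇(p ∨ q) there: s:T, t:T, u:T. ✓
t: successors {s, t}; ◇(p ∨ q) there: s:T, t:T. ✓
u: successors {u}; ◇(p ∨ q) there: u:T. ✓
Satisfying worlds: {s, t, u}.
So □◇(p ∨ q) fails at the other 0 worlds.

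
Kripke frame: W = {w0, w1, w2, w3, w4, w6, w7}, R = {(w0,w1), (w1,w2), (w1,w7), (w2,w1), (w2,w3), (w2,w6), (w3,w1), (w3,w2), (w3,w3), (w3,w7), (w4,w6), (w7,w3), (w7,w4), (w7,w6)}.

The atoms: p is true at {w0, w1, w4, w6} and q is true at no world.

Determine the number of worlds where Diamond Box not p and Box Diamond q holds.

0

w0: Diamond Box not p is T, Box Diamond q is F. ✗
w1: Diamond Box not p is F, Box Diamond q is F. ✗
w2: Diamond Box not p is T, Box Diamond q is F. ✗
w3: Diamond Box not p is T, Box Diamond q is F. ✗
w4: Diamond Box not p is T, Box Diamond q is F. ✗
w6: Diamond Box not p is F, Box Diamond q is T. ✗
w7: Diamond Box not p is T, Box Diamond q is F. ✗
Satisfying worlds: ∅.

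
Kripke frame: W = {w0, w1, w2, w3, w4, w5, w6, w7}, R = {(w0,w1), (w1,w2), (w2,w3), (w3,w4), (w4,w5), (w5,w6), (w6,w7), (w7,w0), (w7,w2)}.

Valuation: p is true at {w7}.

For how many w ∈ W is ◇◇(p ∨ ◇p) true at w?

w0: successors {w1}; ◇(p ∨ ◇p) there: w1:F. ✗
w1: successors {w2}; ◇(p ∨ ◇p) there: w2:F. ✗
w2: successors {w3}; ◇(p ∨ ◇p) there: w3:F. ✗
w3: successors {w4}; ◇(p ∨ ◇p) there: w4:F. ✗
w4: successors {w5}; ◇(p ∨ ◇p) there: w5:T. ✓
w5: successors {w6}; ◇(p ∨ ◇p) there: w6:T. ✓
w6: successors {w7}; ◇(p ∨ ◇p) there: w7:F. ✗
w7: successors {w0, w2}; ◇(p ∨ ◇p) there: w0:F, w2:F. ✗
Satisfying worlds: {w4, w5}.

2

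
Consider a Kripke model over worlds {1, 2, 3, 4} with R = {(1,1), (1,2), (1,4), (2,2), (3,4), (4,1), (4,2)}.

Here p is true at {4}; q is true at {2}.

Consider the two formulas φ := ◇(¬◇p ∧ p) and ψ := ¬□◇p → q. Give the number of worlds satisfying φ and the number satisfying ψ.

2 and 1

For ◇(¬◇p ∧ p):
1: successors {1, 2, 4}; ¬◇p ∧ p there: 1:F, 2:F, 4:T. ✓
2: successors {2}; ¬◇p ∧ p there: 2:F. ✗
3: successors {4}; ¬◇p ∧ p there: 4:T. ✓
4: successors {1, 2}; ¬◇p ∧ p there: 1:F, 2:F. ✗
— 2 worlds.
For ¬□◇p → q:
1: ¬□◇p is T, q is F. ✗
2: ¬□◇p is T, q is T. ✓
3: ¬□◇p is T, q is F. ✗
4: ¬□◇p is T, q is F. ✗
— 1 world.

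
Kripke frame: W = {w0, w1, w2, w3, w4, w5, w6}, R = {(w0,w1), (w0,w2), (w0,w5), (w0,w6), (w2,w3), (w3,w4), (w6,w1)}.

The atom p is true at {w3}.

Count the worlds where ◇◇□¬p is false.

5

w0: successors {w1, w2, w5, w6}; ◇□¬p there: w1:F, w2:T, w5:F, w6:T. ✓
w1: no successors, so ◇◇□¬p fails. ✗
w2: successors {w3}; ◇□¬p there: w3:T. ✓
w3: successors {w4}; ◇□¬p there: w4:F. ✗
w4: no successors, so ◇◇□¬p fails. ✗
w5: no successors, so ◇◇□¬p fails. ✗
w6: successors {w1}; ◇□¬p there: w1:F. ✗
Satisfying worlds: {w0, w2}.
So ◇◇□¬p fails at the other 5 worlds.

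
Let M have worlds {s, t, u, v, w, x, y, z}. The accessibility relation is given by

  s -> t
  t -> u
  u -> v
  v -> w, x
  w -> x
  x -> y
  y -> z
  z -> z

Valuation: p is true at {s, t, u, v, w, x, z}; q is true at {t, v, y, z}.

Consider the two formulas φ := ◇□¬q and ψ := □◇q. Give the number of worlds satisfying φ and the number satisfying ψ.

For ◇□¬q:
s: successors {t}; □¬q there: t:T. ✓
t: successors {u}; □¬q there: u:F. ✗
u: successors {v}; □¬q there: v:T. ✓
v: successors {w, x}; □¬q there: w:T, x:F. ✓
w: successors {x}; □¬q there: x:F. ✗
x: successors {y}; □¬q there: y:F. ✗
y: successors {z}; □¬q there: z:F. ✗
z: successors {z}; □¬q there: z:F. ✗
— 3 worlds.
For □◇q:
s: successors {t}; ◇q there: t:F. ✗
t: successors {u}; ◇q there: u:T. ✓
u: successors {v}; ◇q there: v:F. ✗
v: successors {w, x}; ◇q there: w:F, x:T. ✗
w: successors {x}; ◇q there: x:T. ✓
x: successors {y}; ◇q there: y:T. ✓
y: successors {z}; ◇q there: z:T. ✓
z: successors {z}; ◇q there: z:T. ✓
— 5 worlds.

3 and 5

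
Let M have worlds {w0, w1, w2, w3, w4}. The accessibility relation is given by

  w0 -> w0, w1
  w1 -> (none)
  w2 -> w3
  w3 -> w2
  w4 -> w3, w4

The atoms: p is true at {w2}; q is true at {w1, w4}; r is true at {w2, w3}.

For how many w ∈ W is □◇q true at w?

1

w0: successors {w0, w1}; ◇q there: w0:T, w1:F. ✗
w1: no successors, so □◇q holds vacuously. ✓
w2: successors {w3}; ◇q there: w3:F. ✗
w3: successors {w2}; ◇q there: w2:F. ✗
w4: successors {w3, w4}; ◇q there: w3:F, w4:T. ✗
Satisfying worlds: {w1}.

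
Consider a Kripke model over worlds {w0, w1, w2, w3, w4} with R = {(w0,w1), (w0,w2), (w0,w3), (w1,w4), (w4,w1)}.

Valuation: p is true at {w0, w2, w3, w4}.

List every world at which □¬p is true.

w0: successors {w1, w2, w3}; ¬p there: w1:T, w2:F, w3:F. ✗
w1: successors {w4}; ¬p there: w4:F. ✗
w2: no successors, so □¬p holds vacuously. ✓
w3: no successors, so □¬p holds vacuously. ✓
w4: successors {w1}; ¬p there: w1:T. ✓

{w2, w3, w4}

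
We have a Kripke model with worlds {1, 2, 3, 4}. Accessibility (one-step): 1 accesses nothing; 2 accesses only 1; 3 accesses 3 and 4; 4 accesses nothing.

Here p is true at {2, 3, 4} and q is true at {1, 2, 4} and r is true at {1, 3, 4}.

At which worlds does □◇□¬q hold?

{1, 4}

1: no successors, so □◇□¬q holds vacuously. ✓
2: successors {1}; ◇□¬q there: 1:F. ✗
3: successors {3, 4}; ◇□¬q there: 3:T, 4:F. ✗
4: no successors, so □◇□¬q holds vacuously. ✓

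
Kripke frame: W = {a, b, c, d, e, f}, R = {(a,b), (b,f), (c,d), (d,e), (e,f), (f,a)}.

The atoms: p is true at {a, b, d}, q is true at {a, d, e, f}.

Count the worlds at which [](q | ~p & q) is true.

5

a: successors {b}; q | ~p & q there: b:F. ✗
b: successors {f}; q | ~p & q there: f:T. ✓
c: successors {d}; q | ~p & q there: d:T. ✓
d: successors {e}; q | ~p & q there: e:T. ✓
e: successors {f}; q | ~p & q there: f:T. ✓
f: successors {a}; q | ~p & q there: a:T. ✓
Satisfying worlds: {b, c, d, e, f}.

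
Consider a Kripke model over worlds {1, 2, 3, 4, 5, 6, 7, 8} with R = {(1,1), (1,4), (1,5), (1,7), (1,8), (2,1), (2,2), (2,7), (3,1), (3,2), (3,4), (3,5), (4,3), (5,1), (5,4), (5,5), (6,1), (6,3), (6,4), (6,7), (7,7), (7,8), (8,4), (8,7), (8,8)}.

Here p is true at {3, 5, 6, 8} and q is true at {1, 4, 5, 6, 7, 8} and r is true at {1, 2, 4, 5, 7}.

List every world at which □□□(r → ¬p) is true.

{7}

1: successors {1, 4, 5, 7, 8}; □□(r → ¬p) there: 1:F, 4:F, 5:F, 7:T, 8:T. ✗
2: successors {1, 2, 7}; □□(r → ¬p) there: 1:F, 2:F, 7:T. ✗
3: successors {1, 2, 4, 5}; □□(r → ¬p) there: 1:F, 2:F, 4:F, 5:F. ✗
4: successors {3}; □□(r → ¬p) there: 3:F. ✗
5: successors {1, 4, 5}; □□(r → ¬p) there: 1:F, 4:F, 5:F. ✗
6: successors {1, 3, 4, 7}; □□(r → ¬p) there: 1:F, 3:F, 4:F, 7:T. ✗
7: successors {7, 8}; □□(r → ¬p) there: 7:T, 8:T. ✓
8: successors {4, 7, 8}; □□(r → ¬p) there: 4:F, 7:T, 8:T. ✗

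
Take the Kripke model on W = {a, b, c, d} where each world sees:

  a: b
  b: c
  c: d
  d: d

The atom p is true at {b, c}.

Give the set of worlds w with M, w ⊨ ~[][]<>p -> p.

{b, c}

a: ~[][]<>p is T, p is F. ✗
b: ~[][]<>p is T, p is T. ✓
c: ~[][]<>p is T, p is T. ✓
d: ~[][]<>p is T, p is F. ✗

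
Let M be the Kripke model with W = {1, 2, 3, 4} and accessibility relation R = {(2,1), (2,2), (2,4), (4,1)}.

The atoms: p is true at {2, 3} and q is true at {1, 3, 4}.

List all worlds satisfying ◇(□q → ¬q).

{2}

1: no successors, so ◇(□q → ¬q) fails. ✗
2: successors {1, 2, 4}; □q → ¬q there: 1:F, 2:T, 4:F. ✓
3: no successors, so ◇(□q → ¬q) fails. ✗
4: successors {1}; □q → ¬q there: 1:F. ✗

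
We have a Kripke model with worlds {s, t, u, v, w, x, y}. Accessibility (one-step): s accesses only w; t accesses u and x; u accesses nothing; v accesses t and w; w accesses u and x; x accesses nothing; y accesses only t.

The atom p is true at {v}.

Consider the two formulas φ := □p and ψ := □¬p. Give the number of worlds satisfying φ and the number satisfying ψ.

2 and 7

For □p:
s: successors {w}; p there: w:F. ✗
t: successors {u, x}; p there: u:F, x:F. ✗
u: no successors, so □p holds vacuously. ✓
v: successors {t, w}; p there: t:F, w:F. ✗
w: successors {u, x}; p there: u:F, x:F. ✗
x: no successors, so □p holds vacuously. ✓
y: successors {t}; p there: t:F. ✗
— 2 worlds.
For □¬p:
s: successors {w}; ¬p there: w:T. ✓
t: successors {u, x}; ¬p there: u:T, x:T. ✓
u: no successors, so □¬p holds vacuously. ✓
v: successors {t, w}; ¬p there: t:T, w:T. ✓
w: successors {u, x}; ¬p there: u:T, x:T. ✓
x: no successors, so □¬p holds vacuously. ✓
y: successors {t}; ¬p there: t:T. ✓
— 7 worlds.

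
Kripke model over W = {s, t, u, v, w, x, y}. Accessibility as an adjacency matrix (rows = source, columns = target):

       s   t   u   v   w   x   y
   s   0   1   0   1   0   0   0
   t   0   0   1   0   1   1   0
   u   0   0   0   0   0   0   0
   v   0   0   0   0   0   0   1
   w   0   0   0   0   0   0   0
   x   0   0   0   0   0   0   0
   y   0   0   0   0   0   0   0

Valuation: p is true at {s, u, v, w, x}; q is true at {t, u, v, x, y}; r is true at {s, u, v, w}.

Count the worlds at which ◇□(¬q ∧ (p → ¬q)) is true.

s: successors {t, v}; □(¬q ∧ (p → ¬q)) there: t:F, v:F. ✗
t: successors {u, w, x}; □(¬q ∧ (p → ¬q)) there: u:T, w:T, x:T. ✓
u: no successors, so ◇□(¬q ∧ (p → ¬q)) fails. ✗
v: successors {y}; □(¬q ∧ (p → ¬q)) there: y:T. ✓
w: no successors, so ◇□(¬q ∧ (p → ¬q)) fails. ✗
x: no successors, so ◇□(¬q ∧ (p → ¬q)) fails. ✗
y: no successors, so ◇□(¬q ∧ (p → ¬q)) fails. ✗
Satisfying worlds: {t, v}.

2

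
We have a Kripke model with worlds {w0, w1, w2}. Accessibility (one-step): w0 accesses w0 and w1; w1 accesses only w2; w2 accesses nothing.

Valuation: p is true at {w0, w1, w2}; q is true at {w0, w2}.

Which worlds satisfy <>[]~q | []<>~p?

w0: <>[]~q is F, []<>~p is F. ✗
w1: <>[]~q is T, []<>~p is F. ✓
w2: <>[]~q is F, []<>~p is T. ✓

{w1, w2}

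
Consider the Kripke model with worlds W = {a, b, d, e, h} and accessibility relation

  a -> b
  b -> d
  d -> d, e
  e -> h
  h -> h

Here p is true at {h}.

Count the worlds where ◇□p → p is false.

a: ◇□p is F, p is F. ✓
b: ◇□p is F, p is F. ✓
d: ◇□p is T, p is F. ✗
e: ◇□p is T, p is F. ✗
h: ◇□p is T, p is T. ✓
Satisfying worlds: {a, b, h}.
So ◇□p → p fails at the other 2 worlds.

2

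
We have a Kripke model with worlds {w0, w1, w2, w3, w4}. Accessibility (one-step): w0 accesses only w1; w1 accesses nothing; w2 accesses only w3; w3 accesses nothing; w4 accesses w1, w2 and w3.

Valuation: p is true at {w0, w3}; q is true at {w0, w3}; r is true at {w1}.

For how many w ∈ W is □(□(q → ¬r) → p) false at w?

2

w0: successors {w1}; □(q → ¬r) → p there: w1:F. ✗
w1: no successors, so □(□(q → ¬r) → p) holds vacuously. ✓
w2: successors {w3}; □(q → ¬r) → p there: w3:T. ✓
w3: no successors, so □(□(q → ¬r) → p) holds vacuously. ✓
w4: successors {w1, w2, w3}; □(q → ¬r) → p there: w1:F, w2:F, w3:T. ✗
Satisfying worlds: {w1, w2, w3}.
So □(□(q → ¬r) → p) fails at the other 2 worlds.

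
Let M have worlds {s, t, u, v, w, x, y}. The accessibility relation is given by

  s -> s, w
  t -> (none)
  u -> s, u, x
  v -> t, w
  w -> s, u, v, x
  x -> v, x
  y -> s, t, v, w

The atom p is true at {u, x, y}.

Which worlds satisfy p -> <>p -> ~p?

s: p is F, <>p -> ~p is T. ✓
t: p is F, <>p -> ~p is T. ✓
u: p is T, <>p -> ~p is F. ✗
v: p is F, <>p -> ~p is T. ✓
w: p is F, <>p -> ~p is T. ✓
x: p is T, <>p -> ~p is F. ✗
y: p is T, <>p -> ~p is T. ✓

{s, t, v, w, y}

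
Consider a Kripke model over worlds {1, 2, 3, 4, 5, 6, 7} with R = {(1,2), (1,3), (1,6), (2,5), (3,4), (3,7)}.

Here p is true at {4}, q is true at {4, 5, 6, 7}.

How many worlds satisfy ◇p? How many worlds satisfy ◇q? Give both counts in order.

1 and 3

For ◇p:
1: successors {2, 3, 6}; p there: 2:F, 3:F, 6:F. ✗
2: successors {5}; p there: 5:F. ✗
3: successors {4, 7}; p there: 4:T, 7:F. ✓
4: no successors, so ◇p fails. ✗
5: no successors, so ◇p fails. ✗
6: no successors, so ◇p fails. ✗
7: no successors, so ◇p fails. ✗
— 1 world.
For ◇q:
1: successors {2, 3, 6}; q there: 2:F, 3:F, 6:T. ✓
2: successors {5}; q there: 5:T. ✓
3: successors {4, 7}; q there: 4:T, 7:T. ✓
4: no successors, so ◇q fails. ✗
5: no successors, so ◇q fails. ✗
6: no successors, so ◇q fails. ✗
7: no successors, so ◇q fails. ✗
— 3 worlds.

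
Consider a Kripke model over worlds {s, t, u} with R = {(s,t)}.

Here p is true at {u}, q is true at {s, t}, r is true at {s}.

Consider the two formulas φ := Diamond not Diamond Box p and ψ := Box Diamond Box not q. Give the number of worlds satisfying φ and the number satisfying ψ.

For Diamond not Diamond Box p:
s: successors {t}; not Diamond Box p there: t:T. ✓
t: no successors, so Diamond not Diamond Box p fails. ✗
u: no successors, so Diamond not Diamond Box p fails. ✗
— 1 world.
For Box Diamond Box not q:
s: successors {t}; Diamond Box not q there: t:F. ✗
t: no successors, so Box Diamond Box not q holds vacuously. ✓
u: no successors, so Box Diamond Box not q holds vacuously. ✓
— 2 worlds.

1 and 2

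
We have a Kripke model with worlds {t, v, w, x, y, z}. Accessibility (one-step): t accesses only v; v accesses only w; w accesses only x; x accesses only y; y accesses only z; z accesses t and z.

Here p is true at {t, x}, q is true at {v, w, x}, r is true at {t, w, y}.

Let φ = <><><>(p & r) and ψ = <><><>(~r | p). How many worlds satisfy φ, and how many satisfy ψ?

For <><><>(p & r):
t: successors {v}; <><>(p & r) there: v:F. ✗
v: successors {w}; <><>(p & r) there: w:F. ✗
w: successors {x}; <><>(p & r) there: x:F. ✗
x: successors {y}; <><>(p & r) there: y:T. ✓
y: successors {z}; <><>(p & r) there: z:T. ✓
z: successors {t, z}; <><>(p & r) there: t:F, z:T. ✓
— 3 worlds.
For <><><>(~r | p):
t: successors {v}; <><>(~r | p) there: v:T. ✓
v: successors {w}; <><>(~r | p) there: w:F. ✗
w: successors {x}; <><>(~r | p) there: x:T. ✓
x: successors {y}; <><>(~r | p) there: y:T. ✓
y: successors {z}; <><>(~r | p) there: z:T. ✓
z: successors {t, z}; <><>(~r | p) there: t:F, z:T. ✓
— 5 worlds.

3 and 5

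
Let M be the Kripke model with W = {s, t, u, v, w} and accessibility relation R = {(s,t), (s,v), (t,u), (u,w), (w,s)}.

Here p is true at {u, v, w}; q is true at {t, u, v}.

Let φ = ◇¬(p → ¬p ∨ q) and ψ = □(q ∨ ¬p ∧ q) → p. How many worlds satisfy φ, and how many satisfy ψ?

For ◇¬(p → ¬p ∨ q):
s: successors {t, v}; ¬(p → ¬p ∨ q) there: t:F, v:F. ✗
t: successors {u}; ¬(p → ¬p ∨ q) there: u:F. ✗
u: successors {w}; ¬(p → ¬p ∨ q) there: w:T. ✓
v: no successors, so ◇¬(p → ¬p ∨ q) fails. ✗
w: successors {s}; ¬(p → ¬p ∨ q) there: s:F. ✗
— 1 world.
For □(q ∨ ¬p ∧ q) → p:
s: □(q ∨ ¬p ∧ q) is T, p is F. ✗
t: □(q ∨ ¬p ∧ q) is T, p is F. ✗
u: □(q ∨ ¬p ∧ q) is F, p is T. ✓
v: □(q ∨ ¬p ∧ q) is T, p is T. ✓
w: □(q ∨ ¬p ∧ q) is F, p is T. ✓
— 3 worlds.

1 and 3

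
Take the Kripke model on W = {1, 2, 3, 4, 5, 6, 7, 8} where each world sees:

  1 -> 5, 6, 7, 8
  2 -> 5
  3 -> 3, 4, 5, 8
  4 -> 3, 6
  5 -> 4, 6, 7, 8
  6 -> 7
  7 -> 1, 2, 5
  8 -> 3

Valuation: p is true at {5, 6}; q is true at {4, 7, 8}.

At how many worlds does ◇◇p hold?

1: successors {5, 6, 7, 8}; ◇p there: 5:T, 6:F, 7:T, 8:F. ✓
2: successors {5}; ◇p there: 5:T. ✓
3: successors {3, 4, 5, 8}; ◇p there: 3:T, 4:T, 5:T, 8:F. ✓
4: successors {3, 6}; ◇p there: 3:T, 6:F. ✓
5: successors {4, 6, 7, 8}; ◇p there: 4:T, 6:F, 7:T, 8:F. ✓
6: successors {7}; ◇p there: 7:T. ✓
7: successors {1, 2, 5}; ◇p there: 1:T, 2:T, 5:T. ✓
8: successors {3}; ◇p there: 3:T. ✓
Satisfying worlds: {1, 2, 3, 4, 5, 6, 7, 8}.

8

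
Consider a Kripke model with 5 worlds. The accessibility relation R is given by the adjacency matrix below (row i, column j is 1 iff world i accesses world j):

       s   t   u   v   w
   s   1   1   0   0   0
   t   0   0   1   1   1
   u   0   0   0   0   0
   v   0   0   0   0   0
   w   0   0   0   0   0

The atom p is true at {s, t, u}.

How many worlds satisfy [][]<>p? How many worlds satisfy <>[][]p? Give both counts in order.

For [][]<>p:
s: successors {s, t}; []<>p there: s:T, t:F. ✗
t: successors {u, v, w}; []<>p there: u:T, v:T, w:T. ✓
u: no successors, so [][]<>p holds vacuously. ✓
v: no successors, so [][]<>p holds vacuously. ✓
w: no successors, so [][]<>p holds vacuously. ✓
— 4 worlds.
For <>[][]p:
s: successors {s, t}; [][]p there: s:F, t:T. ✓
t: successors {u, v, w}; [][]p there: u:T, v:T, w:T. ✓
u: no successors, so <>[][]p fails. ✗
v: no successors, so <>[][]p fails. ✗
w: no successors, so <>[][]p fails. ✗
— 2 worlds.

4 and 2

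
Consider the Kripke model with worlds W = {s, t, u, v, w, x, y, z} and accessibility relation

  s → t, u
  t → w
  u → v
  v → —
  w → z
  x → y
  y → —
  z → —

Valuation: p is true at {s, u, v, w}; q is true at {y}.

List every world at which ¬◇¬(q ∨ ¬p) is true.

{v, w, x, y, z}

s: ◇¬(q ∨ ¬p) is T. ✗
t: ◇¬(q ∨ ¬p) is T. ✗
u: ◇¬(q ∨ ¬p) is T. ✗
v: ◇¬(q ∨ ¬p) is F. ✓
w: ◇¬(q ∨ ¬p) is F. ✓
x: ◇¬(q ∨ ¬p) is F. ✓
y: ◇¬(q ∨ ¬p) is F. ✓
z: ◇¬(q ∨ ¬p) is F. ✓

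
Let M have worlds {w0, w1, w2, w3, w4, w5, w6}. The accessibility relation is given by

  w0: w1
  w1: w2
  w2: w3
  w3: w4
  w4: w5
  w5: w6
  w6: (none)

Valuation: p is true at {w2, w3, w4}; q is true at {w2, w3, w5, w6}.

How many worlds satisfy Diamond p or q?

w0: Diamond p is F, q is F. ✗
w1: Diamond p is T, q is F. ✓
w2: Diamond p is T, q is T. ✓
w3: Diamond p is T, q is T. ✓
w4: Diamond p is F, q is F. ✗
w5: Diamond p is F, q is T. ✓
w6: Diamond p is F, q is T. ✓
Satisfying worlds: {w1, w2, w3, w5, w6}.

5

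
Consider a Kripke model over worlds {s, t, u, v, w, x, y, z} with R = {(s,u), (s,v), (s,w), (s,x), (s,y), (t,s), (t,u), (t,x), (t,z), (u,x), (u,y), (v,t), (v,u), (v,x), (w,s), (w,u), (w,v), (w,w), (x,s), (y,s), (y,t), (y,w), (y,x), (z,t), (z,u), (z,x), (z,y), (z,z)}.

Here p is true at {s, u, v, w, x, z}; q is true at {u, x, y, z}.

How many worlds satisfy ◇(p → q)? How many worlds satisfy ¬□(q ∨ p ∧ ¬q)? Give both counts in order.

7 and 3

For ◇(p → q):
s: successors {u, v, w, x, y}; p → q there: u:T, v:F, w:F, x:T, y:T. ✓
t: successors {s, u, x, z}; p → q there: s:F, u:T, x:T, z:T. ✓
u: successors {x, y}; p → q there: x:T, y:T. ✓
v: successors {t, u, x}; p → q there: t:T, u:T, x:T. ✓
w: successors {s, u, v, w}; p → q there: s:F, u:T, v:F, w:F. ✓
x: successors {s}; p → q there: s:F. ✗
y: successors {s, t, w, x}; p → q there: s:F, t:T, w:F, x:T. ✓
z: successors {t, u, x, y, z}; p → q there: t:T, u:T, x:T, y:T, z:T. ✓
— 7 worlds.
For ¬□(q ∨ p ∧ ¬q):
s: □(q ∨ p ∧ ¬q) is T. ✗
t: □(q ∨ p ∧ ¬q) is T. ✗
u: □(q ∨ p ∧ ¬q) is T. ✗
v: □(q ∨ p ∧ ¬q) is F. ✓
w: □(q ∨ p ∧ ¬q) is T. ✗
x: □(q ∨ p ∧ ¬q) is T. ✗
y: □(q ∨ p ∧ ¬q) is F. ✓
z: □(q ∨ p ∧ ¬q) is F. ✓
— 3 worlds.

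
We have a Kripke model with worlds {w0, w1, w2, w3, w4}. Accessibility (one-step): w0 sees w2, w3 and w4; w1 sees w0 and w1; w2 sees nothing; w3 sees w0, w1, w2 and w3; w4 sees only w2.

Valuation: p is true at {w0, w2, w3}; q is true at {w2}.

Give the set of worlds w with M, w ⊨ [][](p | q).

w0: successors {w2, w3, w4}; [](p | q) there: w2:T, w3:F, w4:T. ✗
w1: successors {w0, w1}; [](p | q) there: w0:F, w1:F. ✗
w2: no successors, so [][](p | q) holds vacuously. ✓
w3: successors {w0, w1, w2, w3}; [](p | q) there: w0:F, w1:F, w2:T, w3:F. ✗
w4: successors {w2}; [](p | q) there: w2:T. ✓

{w2, w4}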